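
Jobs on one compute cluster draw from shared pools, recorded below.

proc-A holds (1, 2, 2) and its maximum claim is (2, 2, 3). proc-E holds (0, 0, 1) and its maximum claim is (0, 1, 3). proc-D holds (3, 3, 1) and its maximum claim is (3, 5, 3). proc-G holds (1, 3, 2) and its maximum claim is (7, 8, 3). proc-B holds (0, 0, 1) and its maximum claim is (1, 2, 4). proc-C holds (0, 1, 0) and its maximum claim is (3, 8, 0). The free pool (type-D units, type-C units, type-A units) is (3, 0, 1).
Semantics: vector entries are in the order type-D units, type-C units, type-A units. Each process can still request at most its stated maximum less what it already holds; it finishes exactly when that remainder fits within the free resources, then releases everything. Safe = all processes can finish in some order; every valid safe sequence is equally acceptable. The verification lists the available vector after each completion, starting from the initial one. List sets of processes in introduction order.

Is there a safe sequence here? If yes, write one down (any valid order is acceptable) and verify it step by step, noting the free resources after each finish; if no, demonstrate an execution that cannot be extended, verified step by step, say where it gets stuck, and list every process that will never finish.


SAFE — a valid safe sequence is proc-A, proc-B, proc-D, proc-G, proc-E, proc-C.
Key observation: reading the order forward, proc-A is the first process whose need (1, 0, 1) meets the free pool (3, 0, 1) exactly on a resource it requests.
Step-by-step check:
  pool = (3, 0, 1)
  proc-A needs (1, 0, 1) <= (3, 0, 1) -> finishes; pool += (1, 2, 2) = (4, 2, 3)
  proc-B needs (1, 2, 3) <= (4, 2, 3) -> finishes; pool += (0, 0, 1) = (4, 2, 4)
  proc-D needs (0, 2, 2) <= (4, 2, 4) -> finishes; pool += (3, 3, 1) = (7, 5, 5)
  proc-G needs (6, 5, 1) <= (7, 5, 5) -> finishes; pool += (1, 3, 2) = (8, 8, 7)
  proc-E needs (0, 1, 2) <= (8, 8, 7) -> finishes; pool += (0, 0, 1) = (8, 8, 8)
  proc-C needs (3, 7, 0) <= (8, 8, 8) -> finishes; pool += (0, 1, 0) = (8, 9, 8)


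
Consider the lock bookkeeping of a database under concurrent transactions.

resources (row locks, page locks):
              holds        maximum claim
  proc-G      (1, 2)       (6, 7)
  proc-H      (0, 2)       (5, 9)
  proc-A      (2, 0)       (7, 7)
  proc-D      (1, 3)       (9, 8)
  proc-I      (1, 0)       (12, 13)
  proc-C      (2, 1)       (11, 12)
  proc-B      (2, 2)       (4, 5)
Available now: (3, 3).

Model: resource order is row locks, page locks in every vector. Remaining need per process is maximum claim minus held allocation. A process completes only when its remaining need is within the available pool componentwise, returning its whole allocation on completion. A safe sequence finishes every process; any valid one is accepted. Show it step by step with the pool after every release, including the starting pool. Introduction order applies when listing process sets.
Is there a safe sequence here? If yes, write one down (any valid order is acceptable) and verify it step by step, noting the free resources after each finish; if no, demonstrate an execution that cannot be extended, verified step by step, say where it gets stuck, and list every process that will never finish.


The state is SAFE; one workable sequence: proc-B, proc-G, proc-A, proc-D, proc-H, proc-C, proc-I.
Key observation: proc-B marks the first exact bind of the order: its need (2, 3) fits the free (3, 3) with zero slack on a requested resource.
Verifying each step:
  pool = (3, 3)
  proc-B needs (2, 3) <= (3, 3) -> finishes; pool += (2, 2) = (5, 5)
  proc-G needs (5, 5) <= (5, 5) -> finishes; pool += (1, 2) = (6, 7)
  proc-A needs (5, 7) <= (6, 7) -> finishes; pool += (2, 0) = (8, 7)
  proc-D needs (8, 5) <= (8, 7) -> finishes; pool += (1, 3) = (9, 10)
  proc-H needs (5, 7) <= (9, 10) -> finishes; pool += (0, 2) = (9, 12)
  proc-C needs (9, 11) <= (9, 12) -> finishes; pool += (2, 1) = (11, 13)
  proc-I needs (11, 13) <= (11, 13) -> finishes; pool += (1, 0) = (12, 13)


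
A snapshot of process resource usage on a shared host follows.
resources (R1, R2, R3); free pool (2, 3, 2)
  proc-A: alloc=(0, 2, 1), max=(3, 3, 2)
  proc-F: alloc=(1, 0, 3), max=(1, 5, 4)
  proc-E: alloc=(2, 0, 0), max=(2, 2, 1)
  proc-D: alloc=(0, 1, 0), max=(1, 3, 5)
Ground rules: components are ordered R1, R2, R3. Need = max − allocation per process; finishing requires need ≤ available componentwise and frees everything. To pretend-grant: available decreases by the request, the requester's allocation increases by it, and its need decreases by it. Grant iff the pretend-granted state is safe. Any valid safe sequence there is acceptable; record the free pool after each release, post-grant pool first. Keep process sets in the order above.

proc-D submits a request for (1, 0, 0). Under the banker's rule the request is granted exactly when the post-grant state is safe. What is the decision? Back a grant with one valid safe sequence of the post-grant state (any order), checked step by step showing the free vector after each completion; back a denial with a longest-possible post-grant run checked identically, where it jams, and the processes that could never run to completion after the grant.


GRANT — the state after the grant stays safe, e.g. via proc-E, proc-A, proc-F, proc-D.
Key observation: the transfer keeps a workable pool ((1, 3, 2)); proc-E starts the safe sequence.
Verifying the post-grant state step by step:
  pool = (1, 3, 2)
  proc-E: need (0, 2, 1) fits (1, 3, 2); releases (2, 0, 0), pool now (3, 3, 2)
  proc-A: need (3, 1, 1) fits (3, 3, 2); releases (0, 2, 1), pool now (3, 5, 3)
  proc-F: need (0, 5, 1) fits (3, 5, 3); releases (1, 0, 3), pool now (4, 5, 6)
  proc-D: need (0, 2, 5) fits (4, 5, 6); releases (1, 1, 0), pool now (5, 6, 6)


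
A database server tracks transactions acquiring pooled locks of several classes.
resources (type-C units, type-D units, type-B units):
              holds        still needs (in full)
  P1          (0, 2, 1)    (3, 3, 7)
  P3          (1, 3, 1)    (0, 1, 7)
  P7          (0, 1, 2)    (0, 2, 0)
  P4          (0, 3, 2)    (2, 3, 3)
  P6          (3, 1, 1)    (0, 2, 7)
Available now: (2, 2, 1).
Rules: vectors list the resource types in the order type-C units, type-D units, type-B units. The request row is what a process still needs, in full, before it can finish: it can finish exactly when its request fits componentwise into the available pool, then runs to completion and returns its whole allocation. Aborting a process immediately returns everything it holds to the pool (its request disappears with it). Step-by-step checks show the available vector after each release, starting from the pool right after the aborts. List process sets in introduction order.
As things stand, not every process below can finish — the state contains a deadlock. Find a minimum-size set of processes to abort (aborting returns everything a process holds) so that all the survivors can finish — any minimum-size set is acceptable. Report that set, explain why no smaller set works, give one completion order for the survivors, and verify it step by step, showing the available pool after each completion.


Minimum abort set: P1 and P3.
Key observation: P6 was stuck for good until P1 and P3 gave back (1, 5, 2); in the order shown it finishes at step 3.
Minimality, checking each single-abort alternative: P1 alone leaves P3 blocked (short on type-B units); P3 alone leaves P1 blocked (short on type-B units); P7 alone leaves P1 blocked (short on type-C units and type-B units); P4 alone leaves P1 blocked (short on type-C units and type-B units); P6 alone leaves P1 blocked (short on type-B units).
One survivor order: P4, P7, P6. Step-by-step check (post-abort pool first):
  pool = (3, 7, 3)
  run P4 (needs (2, 3, 3), free (3, 7, 3)); after release of (0, 3, 2) the pool is (3, 10, 5)
  run P7 (needs (0, 2, 0), free (3, 10, 5)); after release of (0, 1, 2) the pool is (3, 11, 7)
  run P6 (needs (0, 2, 7), free (3, 11, 7)); after release of (3, 1, 1) the pool is (6, 12, 8)


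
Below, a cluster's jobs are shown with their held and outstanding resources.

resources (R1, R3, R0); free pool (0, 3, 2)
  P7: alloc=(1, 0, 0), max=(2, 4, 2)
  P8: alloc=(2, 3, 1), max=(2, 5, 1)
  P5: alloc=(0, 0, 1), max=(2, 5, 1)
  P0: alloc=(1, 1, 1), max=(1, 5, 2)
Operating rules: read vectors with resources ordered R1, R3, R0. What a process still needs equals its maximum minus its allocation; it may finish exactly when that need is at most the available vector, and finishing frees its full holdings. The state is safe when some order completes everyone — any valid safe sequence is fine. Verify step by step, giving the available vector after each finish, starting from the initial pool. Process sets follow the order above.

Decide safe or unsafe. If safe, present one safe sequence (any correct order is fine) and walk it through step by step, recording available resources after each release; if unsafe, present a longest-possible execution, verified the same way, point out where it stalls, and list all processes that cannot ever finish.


SAFE, for example via the order P8, P7, P5, P0.
Key observation: nothing binds to the last unit here — the tightest requested-resource margin is 1, first seen at P8 ((0, 2, 0) against (0, 3, 2)).
Step-by-step check:
  pool = (0, 3, 2)
  P8: need (0, 2, 0) fits (0, 3, 2); releases (2, 3, 1), pool now (2, 6, 3)
  P7: need (1, 4, 2) fits (2, 6, 3); releases (1, 0, 0), pool now (3, 6, 3)
  P5: need (2, 5, 0) fits (3, 6, 3); releases (0, 0, 1), pool now (3, 6, 4)
  P0: need (0, 4, 1) fits (3, 6, 4); releases (1, 1, 1), pool now (4, 7, 5)


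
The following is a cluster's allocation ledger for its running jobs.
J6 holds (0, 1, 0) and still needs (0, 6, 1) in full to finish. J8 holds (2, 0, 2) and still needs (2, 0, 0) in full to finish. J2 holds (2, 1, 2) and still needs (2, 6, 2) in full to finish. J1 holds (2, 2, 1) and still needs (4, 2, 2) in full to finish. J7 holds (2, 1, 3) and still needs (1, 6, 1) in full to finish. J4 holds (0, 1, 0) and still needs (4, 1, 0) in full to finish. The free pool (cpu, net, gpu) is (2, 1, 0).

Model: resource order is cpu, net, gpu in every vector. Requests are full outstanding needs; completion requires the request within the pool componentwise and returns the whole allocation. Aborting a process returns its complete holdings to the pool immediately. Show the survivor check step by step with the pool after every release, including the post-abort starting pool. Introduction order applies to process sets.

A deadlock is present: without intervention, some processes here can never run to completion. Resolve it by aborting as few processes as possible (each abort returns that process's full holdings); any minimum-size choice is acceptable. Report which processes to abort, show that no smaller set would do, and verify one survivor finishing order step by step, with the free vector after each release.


The answer: abort J6 and J2.
Key observation: the deadlocked J7 becomes finishable only because J6 and J2 released (2, 2, 2); it completes at step 4 below.
No one abort is enough; case by case: J6 alone leaves J2 blocked (short on net); J8 alone leaves J6 blocked (short on net); J2 alone leaves J6 blocked (short on net); J1 alone leaves J6 blocked (short on net); J7 alone leaves J6 blocked (short on net); J4 alone leaves J6 blocked (short on net).
Survivors finish in the order: J8, J4, J1, J7. Check, step by step (pool after the aborts first):
  pool = (4, 3, 2)
  run J8 (needs (2, 0, 0), free (4, 3, 2)); after release of (2, 0, 2) the pool is (6, 3, 4)
  run J4 (needs (4, 1, 0), free (6, 3, 4)); after release of (0, 1, 0) the pool is (6, 4, 4)
  run J1 (needs (4, 2, 2), free (6, 4, 4)); after release of (2, 2, 1) the pool is (8, 6, 5)
  run J7 (needs (1, 6, 1), free (8, 6, 5)); after release of (2, 1, 3) the pool is (10, 7, 8)


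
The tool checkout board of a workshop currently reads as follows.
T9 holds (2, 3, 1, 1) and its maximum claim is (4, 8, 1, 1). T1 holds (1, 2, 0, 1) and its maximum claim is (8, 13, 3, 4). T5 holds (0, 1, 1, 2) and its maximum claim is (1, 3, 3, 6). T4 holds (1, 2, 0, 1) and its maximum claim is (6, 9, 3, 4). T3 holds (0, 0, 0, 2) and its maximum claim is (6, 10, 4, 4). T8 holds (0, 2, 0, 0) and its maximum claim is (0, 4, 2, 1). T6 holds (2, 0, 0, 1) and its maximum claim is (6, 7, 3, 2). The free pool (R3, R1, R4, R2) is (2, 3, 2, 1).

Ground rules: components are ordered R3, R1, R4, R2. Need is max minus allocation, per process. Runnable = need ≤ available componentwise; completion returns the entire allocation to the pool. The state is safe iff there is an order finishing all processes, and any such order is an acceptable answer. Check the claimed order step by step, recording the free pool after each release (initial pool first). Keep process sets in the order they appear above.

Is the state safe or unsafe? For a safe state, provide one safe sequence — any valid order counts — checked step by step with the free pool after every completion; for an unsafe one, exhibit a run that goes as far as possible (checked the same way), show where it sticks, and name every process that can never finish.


SAFE, for example via the order T8, T9, T6, T4, T5, T3, T1.
Key observation: the order's first zero-slack moment is T8 ((0, 2, 2, 1) needed, (2, 3, 2, 1) free — a requested resource with nothing to spare).
Walking it through:
  pool = (2, 3, 2, 1)
  T8 needs (0, 2, 2, 1) <= (2, 3, 2, 1) -> finishes; pool += (0, 2, 0, 0) = (2, 5, 2, 1)
  T9 needs (2, 5, 0, 0) <= (2, 5, 2, 1) -> finishes; pool += (2, 3, 1, 1) = (4, 8, 3, 2)
  T6 needs (4, 7, 3, 1) <= (4, 8, 3, 2) -> finishes; pool += (2, 0, 0, 1) = (6, 8, 3, 3)
  T4 needs (5, 7, 3, 3) <= (6, 8, 3, 3) -> finishes; pool += (1, 2, 0, 1) = (7, 10, 3, 4)
  T5 needs (1, 2, 2, 4) <= (7, 10, 3, 4) -> finishes; pool += (0, 1, 1, 2) = (7, 11, 4, 6)
  T3 needs (6, 10, 4, 2) <= (7, 11, 4, 6) -> finishes; pool += (0, 0, 0, 2) = (7, 11, 4, 8)
  T1 needs (7, 11, 3, 3) <= (7, 11, 4, 8) -> finishes; pool += (1, 2, 0, 1) = (8, 13, 4, 9)


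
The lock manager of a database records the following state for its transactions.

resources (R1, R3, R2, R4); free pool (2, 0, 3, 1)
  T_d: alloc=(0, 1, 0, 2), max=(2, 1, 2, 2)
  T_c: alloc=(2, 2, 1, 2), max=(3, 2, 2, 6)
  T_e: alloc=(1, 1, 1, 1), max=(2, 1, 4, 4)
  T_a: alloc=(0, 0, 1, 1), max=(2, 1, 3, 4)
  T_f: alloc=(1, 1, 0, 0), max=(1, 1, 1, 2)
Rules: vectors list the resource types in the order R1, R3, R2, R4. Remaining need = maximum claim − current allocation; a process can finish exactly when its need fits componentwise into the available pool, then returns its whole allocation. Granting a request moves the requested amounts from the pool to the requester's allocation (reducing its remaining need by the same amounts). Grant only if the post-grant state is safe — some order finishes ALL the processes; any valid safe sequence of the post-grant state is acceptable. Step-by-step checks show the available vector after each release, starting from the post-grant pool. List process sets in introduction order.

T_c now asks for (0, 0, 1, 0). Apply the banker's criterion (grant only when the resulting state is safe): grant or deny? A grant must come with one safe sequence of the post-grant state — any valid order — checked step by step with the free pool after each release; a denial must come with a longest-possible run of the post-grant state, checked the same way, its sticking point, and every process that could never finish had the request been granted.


GRANT — the state after the grant stays safe, e.g. via T_d, T_f, T_a, T_c, T_e.
Key observation: (2, 0, 2, 1) free after granting still covers T_d first, and each release covers the next.
Check on the post-grant state, step by step:
  pool = (2, 0, 2, 1)
  T_d: need (2, 0, 2, 0) fits (2, 0, 2, 1); releases (0, 1, 0, 2), pool now (2, 1, 2, 3)
  T_f: need (0, 0, 1, 2) fits (2, 1, 2, 3); releases (1, 1, 0, 0), pool now (3, 2, 2, 3)
  T_a: need (2, 1, 2, 3) fits (3, 2, 2, 3); releases (0, 0, 1, 1), pool now (3, 2, 3, 4)
  T_c: need (1, 0, 0, 4) fits (3, 2, 3, 4); releases (2, 2, 2, 2), pool now (5, 4, 5, 6)
  T_e: need (1, 0, 3, 3) fits (5, 4, 5, 6); releases (1, 1, 1, 1), pool now (6, 5, 6, 7)


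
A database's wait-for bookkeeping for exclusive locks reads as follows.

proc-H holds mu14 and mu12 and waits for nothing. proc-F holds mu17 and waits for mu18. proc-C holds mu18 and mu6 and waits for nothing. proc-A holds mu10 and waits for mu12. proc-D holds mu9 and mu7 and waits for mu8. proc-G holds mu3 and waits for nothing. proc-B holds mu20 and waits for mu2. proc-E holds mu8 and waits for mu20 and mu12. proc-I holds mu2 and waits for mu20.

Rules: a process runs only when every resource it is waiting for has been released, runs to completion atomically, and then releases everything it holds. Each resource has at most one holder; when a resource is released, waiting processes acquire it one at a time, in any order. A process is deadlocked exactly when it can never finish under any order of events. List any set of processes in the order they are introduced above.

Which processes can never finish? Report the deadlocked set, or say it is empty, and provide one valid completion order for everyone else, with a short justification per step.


Deadlocked: proc-D, proc-B, proc-E and proc-I.
Key observation: the wait chain closes on itself along proc-B -> proc-I -> proc-B; proc-D and proc-E wait into the deadlock from upstream.
The rest can finish in the order proc-C, proc-H, proc-A, proc-G, proc-F.
Step-by-step check:
  run proc-C (it waits on nothing); releases mu18 and mu6
  run proc-H (it waits on nothing); releases mu14 and mu12
  proc-A waits on mu12 — all released -> runs and releases mu10
  run proc-G (it waits on nothing); releases mu3
  proc-F waits on mu18 — all released -> runs and releases mu17


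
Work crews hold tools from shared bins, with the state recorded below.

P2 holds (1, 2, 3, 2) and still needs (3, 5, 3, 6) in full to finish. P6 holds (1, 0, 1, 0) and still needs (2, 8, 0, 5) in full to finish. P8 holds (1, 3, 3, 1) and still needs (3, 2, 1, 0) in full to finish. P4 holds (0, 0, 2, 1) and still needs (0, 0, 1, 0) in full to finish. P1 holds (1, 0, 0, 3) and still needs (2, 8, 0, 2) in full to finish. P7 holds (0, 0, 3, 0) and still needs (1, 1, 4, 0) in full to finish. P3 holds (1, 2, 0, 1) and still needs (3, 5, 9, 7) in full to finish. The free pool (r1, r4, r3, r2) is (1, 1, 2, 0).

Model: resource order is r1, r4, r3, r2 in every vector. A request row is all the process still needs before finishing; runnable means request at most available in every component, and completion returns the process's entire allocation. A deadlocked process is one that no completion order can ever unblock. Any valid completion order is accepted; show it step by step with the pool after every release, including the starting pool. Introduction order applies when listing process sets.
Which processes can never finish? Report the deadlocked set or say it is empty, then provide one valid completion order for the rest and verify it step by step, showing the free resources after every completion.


The deadlocked set is P2, P6, P8, P1 and P3.
Key observation: r1 is the bottleneck — with P4, P7 done the pool holds (1, 1, 7, 1), short of every remaining need.
The rest can finish in the order P4, P7. Check, step by step:
  pool = (1, 1, 2, 0)
  run P4 (needs (0, 0, 1, 0), free (1, 1, 2, 0)); after release of (0, 0, 2, 1) the pool is (1, 1, 4, 1)
  run P7 (needs (1, 1, 4, 0), free (1, 1, 4, 1)); after release of (0, 0, 3, 0) the pool is (1, 1, 7, 1)
The blocked processes can never fit:
  P2 still needs (3, 5, 3, 6) but only (1, 1, 7, 1) is free — short on r1, r4 and r2
  P6 still needs (2, 8, 0, 5) but only (1, 1, 7, 1) is free — short on r1, r4 and r2
  P8 still needs (3, 2, 1, 0) but only (1, 1, 7, 1) is free — short on r1 and r4
  P1 still needs (2, 8, 0, 2) but only (1, 1, 7, 1) is free — short on r1, r4 and r2
  P3 still needs (3, 5, 9, 7) but only (1, 1, 7, 1) is free — short on r1, r4, r3 and r2


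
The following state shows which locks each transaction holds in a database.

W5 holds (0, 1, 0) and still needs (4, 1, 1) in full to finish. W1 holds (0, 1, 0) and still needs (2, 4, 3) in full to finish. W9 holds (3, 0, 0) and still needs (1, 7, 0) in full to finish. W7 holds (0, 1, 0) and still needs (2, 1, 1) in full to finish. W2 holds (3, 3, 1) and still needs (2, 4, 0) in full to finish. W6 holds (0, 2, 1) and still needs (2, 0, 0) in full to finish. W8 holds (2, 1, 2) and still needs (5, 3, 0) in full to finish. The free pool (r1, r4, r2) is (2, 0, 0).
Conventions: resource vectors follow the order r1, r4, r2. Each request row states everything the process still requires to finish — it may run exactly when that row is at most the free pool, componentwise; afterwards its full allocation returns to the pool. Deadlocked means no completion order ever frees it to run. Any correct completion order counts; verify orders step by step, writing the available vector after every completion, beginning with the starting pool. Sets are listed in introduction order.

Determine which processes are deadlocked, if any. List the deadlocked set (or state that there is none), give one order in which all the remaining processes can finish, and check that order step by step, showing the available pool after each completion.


Deadlocked: W5, W1, W9, W2 and W8.
Key observation: after W6, W7 the pool peaks at (2, 3, 1), and each blocked process is short somewhere: W5 on r1; W1 on r4, r2; W9 on r4; W2 on r4; W8 on r1.
A valid finishing order for the others: W6, W7. Step-by-step check:
  pool = (2, 0, 0)
  W6 needs (2, 0, 0) <= (2, 0, 0) -> finishes; pool += (0, 2, 1) = (2, 2, 1)
  W7 needs (2, 1, 1) <= (2, 2, 1) -> finishes; pool += (0, 1, 0) = (2, 3, 1)
None of the blocked processes ever fits:
  W5 still needs (4, 1, 1) but only (2, 3, 1) is free — short on r1
  W1 still needs (2, 4, 3) but only (2, 3, 1) is free — short on r4 and r2
  W9 still needs (1, 7, 0) but only (2, 3, 1) is free — short on r4
  W2 still needs (2, 4, 0) but only (2, 3, 1) is free — short on r4
  W8 still needs (5, 3, 0) but only (2, 3, 1) is free — short on r1


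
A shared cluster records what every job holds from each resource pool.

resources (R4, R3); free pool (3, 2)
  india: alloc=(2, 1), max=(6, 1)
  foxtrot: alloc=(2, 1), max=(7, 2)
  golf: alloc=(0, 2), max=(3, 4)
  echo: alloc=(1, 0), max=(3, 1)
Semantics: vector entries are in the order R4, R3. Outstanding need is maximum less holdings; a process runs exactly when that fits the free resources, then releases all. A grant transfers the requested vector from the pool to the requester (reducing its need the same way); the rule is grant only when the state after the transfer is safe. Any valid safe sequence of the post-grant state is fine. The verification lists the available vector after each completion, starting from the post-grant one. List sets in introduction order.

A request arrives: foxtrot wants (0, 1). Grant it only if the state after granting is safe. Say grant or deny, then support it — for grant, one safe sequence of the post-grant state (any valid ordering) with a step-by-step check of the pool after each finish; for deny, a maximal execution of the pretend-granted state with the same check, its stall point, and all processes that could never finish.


GRANT — the state after the grant stays safe, e.g. via echo, india, foxtrot, golf.
Key observation: granting shrinks the pool to (3, 1), yet echo still fits and the chain goes through.
Check on the post-grant state, step by step:
  pool = (3, 1)
  run echo (needs (2, 1), free (3, 1)); after release of (1, 0) the pool is (4, 1)
  run india (needs (4, 0), free (4, 1)); after release of (2, 1) the pool is (6, 2)
  run foxtrot (needs (5, 0), free (6, 2)); after release of (2, 2) the pool is (8, 4)
  run golf (needs (3, 2), free (8, 4)); after release of (0, 2) the pool is (8, 6)


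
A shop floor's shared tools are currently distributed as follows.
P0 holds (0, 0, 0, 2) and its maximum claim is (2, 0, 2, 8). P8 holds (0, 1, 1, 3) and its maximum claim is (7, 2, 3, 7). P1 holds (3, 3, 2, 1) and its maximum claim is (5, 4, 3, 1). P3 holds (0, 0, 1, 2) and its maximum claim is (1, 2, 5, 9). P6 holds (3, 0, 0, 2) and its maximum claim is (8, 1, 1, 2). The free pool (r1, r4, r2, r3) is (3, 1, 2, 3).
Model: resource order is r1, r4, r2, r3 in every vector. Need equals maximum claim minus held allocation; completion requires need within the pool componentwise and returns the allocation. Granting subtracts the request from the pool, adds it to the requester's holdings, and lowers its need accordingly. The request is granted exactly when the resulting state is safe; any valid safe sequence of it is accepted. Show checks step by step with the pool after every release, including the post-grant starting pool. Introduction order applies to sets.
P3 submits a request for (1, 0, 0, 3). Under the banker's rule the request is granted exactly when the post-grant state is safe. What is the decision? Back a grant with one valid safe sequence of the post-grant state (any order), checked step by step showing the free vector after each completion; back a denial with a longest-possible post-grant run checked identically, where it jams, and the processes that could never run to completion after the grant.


DENY. Granting would leave the state unsafe.
Key observation: even finishing P1, P6 leaves just (8, 4, 4, 3) free — too little r3 for any of the remaining processes.
On the post-grant state, P1, P6 is a maximal run — nothing extends it. Step-by-step check:
  pool = (2, 1, 2, 0)
  run P1 (needs (2, 1, 1, 0), free (2, 1, 2, 0)); after release of (3, 3, 2, 1) the pool is (5, 4, 4, 1)
  run P6 (needs (5, 1, 1, 0), free (5, 4, 4, 1)); after release of (3, 0, 0, 2) the pool is (8, 4, 4, 3)
  blocked: P0 wants (2, 0, 2, 6), pool (8, 4, 4, 3) — not enough r3
  blocked: P8 wants (7, 1, 2, 4), pool (8, 4, 4, 3) — not enough r3
  blocked: P3 wants (0, 2, 4, 4), pool (8, 4, 4, 3) — not enough r3
Post-grant, the permanently blocked set is P0, P8 and P3.


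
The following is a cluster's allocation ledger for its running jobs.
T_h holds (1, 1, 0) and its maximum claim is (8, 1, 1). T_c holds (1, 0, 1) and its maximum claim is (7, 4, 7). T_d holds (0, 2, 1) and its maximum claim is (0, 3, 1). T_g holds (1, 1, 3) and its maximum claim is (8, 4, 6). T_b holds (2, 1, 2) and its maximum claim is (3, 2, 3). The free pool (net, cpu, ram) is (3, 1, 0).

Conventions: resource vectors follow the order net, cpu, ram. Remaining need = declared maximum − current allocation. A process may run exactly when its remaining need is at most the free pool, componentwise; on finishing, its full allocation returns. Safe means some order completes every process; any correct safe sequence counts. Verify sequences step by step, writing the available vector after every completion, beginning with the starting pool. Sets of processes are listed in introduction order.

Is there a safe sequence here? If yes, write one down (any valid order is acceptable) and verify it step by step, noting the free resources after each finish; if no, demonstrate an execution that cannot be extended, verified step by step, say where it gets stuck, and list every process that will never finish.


UNSAFE.
Key observation: the pool after T_d, T_b is (5, 4, 3); every surviving request exceeds it in net, so progress ends there.
Going as far as possible: T_d, T_b; after that, nothing fits. Walking it through:
  pool = (3, 1, 0)
  T_d: need (0, 1, 0) fits (3, 1, 0); releases (0, 2, 1), pool now (3, 3, 1)
  T_b: need (1, 1, 1) fits (3, 3, 1); releases (2, 1, 2), pool now (5, 4, 3)
  blocked: T_h wants (7, 0, 1), pool (5, 4, 3) — not enough net
  blocked: T_c wants (6, 4, 6), pool (5, 4, 3) — not enough net and ram
  blocked: T_g wants (7, 3, 3), pool (5, 4, 3) — not enough net
Never able to finish: T_h, T_c and T_g.


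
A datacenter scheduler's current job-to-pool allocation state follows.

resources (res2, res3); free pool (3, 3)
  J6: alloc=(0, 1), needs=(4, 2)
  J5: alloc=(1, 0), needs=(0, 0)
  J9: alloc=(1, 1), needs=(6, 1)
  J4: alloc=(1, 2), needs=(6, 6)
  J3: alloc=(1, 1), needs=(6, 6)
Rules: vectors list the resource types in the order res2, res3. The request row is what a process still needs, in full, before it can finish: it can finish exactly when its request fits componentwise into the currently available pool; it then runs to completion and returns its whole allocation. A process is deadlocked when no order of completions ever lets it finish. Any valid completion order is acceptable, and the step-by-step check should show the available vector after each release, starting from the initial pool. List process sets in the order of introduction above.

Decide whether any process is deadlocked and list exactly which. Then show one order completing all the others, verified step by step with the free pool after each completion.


Deadlocked: J9, J4 and J3.
Key observation: once J5, J6 finish, the pool peaks at (4, 4) — and every remaining process still needs more res2 than that.
The rest can finish in the order J5, J6. Walking it through:
  pool = (3, 3)
  J5: need (0, 0) fits (3, 3); releases (1, 0), pool now (4, 3)
  J6: need (4, 2) fits (4, 3); releases (0, 1), pool now (4, 4)
The stuck group stays short no matter what:
  blocked: J9 wants (6, 1), pool (4, 4) — not enough res2
  blocked: J4 wants (6, 6), pool (4, 4) — not enough res2 and res3
  blocked: J3 wants (6, 6), pool (4, 4) — not enough res2 and res3


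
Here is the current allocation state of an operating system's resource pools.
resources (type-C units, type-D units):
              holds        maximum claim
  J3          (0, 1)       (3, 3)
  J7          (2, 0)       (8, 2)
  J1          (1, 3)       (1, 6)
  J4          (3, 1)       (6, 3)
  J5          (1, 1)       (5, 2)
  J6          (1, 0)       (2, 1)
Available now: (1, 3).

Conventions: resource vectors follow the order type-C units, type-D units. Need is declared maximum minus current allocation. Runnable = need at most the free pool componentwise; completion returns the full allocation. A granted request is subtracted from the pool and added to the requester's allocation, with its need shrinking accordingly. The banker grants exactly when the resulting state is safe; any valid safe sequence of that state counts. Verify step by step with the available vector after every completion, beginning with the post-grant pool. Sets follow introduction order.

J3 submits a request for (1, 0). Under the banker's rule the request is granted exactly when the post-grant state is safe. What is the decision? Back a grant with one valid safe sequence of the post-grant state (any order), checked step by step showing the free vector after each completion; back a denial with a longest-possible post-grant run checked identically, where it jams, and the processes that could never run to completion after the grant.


GRANT. The post-grant state is safe; one safe sequence: J1, J6, J3, J4, J7, J5.
Key observation: the grant leaves (0, 3) free — enough for J1, whose release restarts the cascade.
Step-by-step check of the post-grant state:
  pool = (0, 3)
  J1 needs (0, 3) <= (0, 3) -> finishes; pool += (1, 3) = (1, 6)
  J6 needs (1, 1) <= (1, 6) -> finishes; pool += (1, 0) = (2, 6)
  J3 needs (2, 2) <= (2, 6) -> finishes; pool += (1, 1) = (3, 7)
  J4 needs (3, 2) <= (3, 7) -> finishes; pool += (3, 1) = (6, 8)
  J7 needs (6, 2) <= (6, 8) -> finishes; pool += (2, 0) = (8, 8)
  J5 needs (4, 1) <= (8, 8) -> finishes; pool += (1, 1) = (9, 9)


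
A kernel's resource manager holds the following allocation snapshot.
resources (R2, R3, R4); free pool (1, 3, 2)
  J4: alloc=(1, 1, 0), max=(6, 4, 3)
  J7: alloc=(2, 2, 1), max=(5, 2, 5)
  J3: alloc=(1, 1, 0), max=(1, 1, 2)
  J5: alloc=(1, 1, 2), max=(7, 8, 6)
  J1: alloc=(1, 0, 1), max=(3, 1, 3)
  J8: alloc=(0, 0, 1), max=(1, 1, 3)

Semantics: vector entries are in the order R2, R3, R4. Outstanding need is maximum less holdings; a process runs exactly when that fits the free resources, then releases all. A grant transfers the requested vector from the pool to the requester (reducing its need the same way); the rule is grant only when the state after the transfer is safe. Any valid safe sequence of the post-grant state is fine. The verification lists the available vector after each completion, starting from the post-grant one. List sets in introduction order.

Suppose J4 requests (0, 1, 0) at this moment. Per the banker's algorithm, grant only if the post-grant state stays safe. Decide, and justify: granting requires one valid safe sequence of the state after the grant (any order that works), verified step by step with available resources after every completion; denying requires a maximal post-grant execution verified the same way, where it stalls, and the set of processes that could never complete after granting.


GRANT. The post-grant state is safe; one safe sequence: J3, J8, J1, J7, J4, J5.
Key observation: after the grant the pool drops to (1, 2, 2), which still lets J3 finish first and unwind the rest.
Step-by-step check of the post-grant state:
  pool = (1, 2, 2)
  run J3 (needs (0, 0, 2), free (1, 2, 2)); after release of (1, 1, 0) the pool is (2, 3, 2)
  run J8 (needs (1, 1, 2), free (2, 3, 2)); after release of (0, 0, 1) the pool is (2, 3, 3)
  run J1 (needs (2, 1, 2), free (2, 3, 3)); after release of (1, 0, 1) the pool is (3, 3, 4)
  run J7 (needs (3, 0, 4), free (3, 3, 4)); after release of (2, 2, 1) the pool is (5, 5, 5)
  run J4 (needs (5, 2, 3), free (5, 5, 5)); after release of (1, 2, 0) the pool is (6, 7, 5)
  run J5 (needs (6, 7, 4), free (6, 7, 5)); after release of (1, 1, 2) the pool is (7, 8, 7)


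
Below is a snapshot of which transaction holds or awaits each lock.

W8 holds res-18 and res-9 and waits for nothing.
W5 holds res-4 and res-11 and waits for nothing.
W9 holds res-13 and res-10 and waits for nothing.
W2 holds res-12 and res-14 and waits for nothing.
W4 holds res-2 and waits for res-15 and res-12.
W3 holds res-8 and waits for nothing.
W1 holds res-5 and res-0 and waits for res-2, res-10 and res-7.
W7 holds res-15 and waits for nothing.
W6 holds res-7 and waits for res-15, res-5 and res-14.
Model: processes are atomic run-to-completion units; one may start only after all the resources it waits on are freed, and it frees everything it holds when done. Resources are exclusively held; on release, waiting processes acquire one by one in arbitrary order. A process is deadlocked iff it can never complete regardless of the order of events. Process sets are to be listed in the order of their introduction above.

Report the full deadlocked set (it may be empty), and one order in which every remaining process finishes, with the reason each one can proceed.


Deadlocked set: W1 and W6.
Key observation: the wait chain closes on itself along W1 -> W6 -> W1; no other process is dragged down with it.
A valid finishing order for the others: W8, W3, W2, W5, W7, W4, W9.
Verifying each step:
  W8 waits on nothing -> runs at once and releases res-18 and res-9
  W3 waits on nothing -> runs at once and releases res-8
  W2 waits on nothing -> runs at once and releases res-12 and res-14
  W5 waits on nothing -> runs at once and releases res-4 and res-11
  W7 waits on nothing -> runs at once and releases res-15
  W4: everything it awaited (res-15 and res-12) is free; runs, freeing res-2
  W9 waits on nothing -> runs at once and releases res-13 and res-10


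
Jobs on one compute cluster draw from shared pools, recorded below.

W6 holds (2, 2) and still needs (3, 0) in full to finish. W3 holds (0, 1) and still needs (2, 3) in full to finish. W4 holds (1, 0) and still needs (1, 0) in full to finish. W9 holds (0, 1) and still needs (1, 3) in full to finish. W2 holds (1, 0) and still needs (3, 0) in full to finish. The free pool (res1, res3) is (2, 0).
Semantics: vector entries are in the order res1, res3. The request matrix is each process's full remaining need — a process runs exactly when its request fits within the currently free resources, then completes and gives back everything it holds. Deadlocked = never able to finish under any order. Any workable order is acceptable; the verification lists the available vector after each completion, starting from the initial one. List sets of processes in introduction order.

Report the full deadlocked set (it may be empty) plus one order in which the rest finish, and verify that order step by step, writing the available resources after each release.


The deadlocked set is W3 and W9.
Key observation: once W4, W2, W6 finish, the pool peaks at (6, 2) — and every remaining process still needs more res3 than that.
The rest can finish in the order W4, W2, W6. Step-by-step check:
  pool = (2, 0)
  run W4 (needs (1, 0), free (2, 0)); after release of (1, 0) the pool is (3, 0)
  run W2 (needs (3, 0), free (3, 0)); after release of (1, 0) the pool is (4, 0)
  run W6 (needs (3, 0), free (4, 0)); after release of (2, 2) the pool is (6, 2)
The blocked processes can never fit:
  W3 cannot run: need (2, 3) vs free (6, 2) (insufficient res3)
  W9 cannot run: need (1, 3) vs free (6, 2) (insufficient res3)


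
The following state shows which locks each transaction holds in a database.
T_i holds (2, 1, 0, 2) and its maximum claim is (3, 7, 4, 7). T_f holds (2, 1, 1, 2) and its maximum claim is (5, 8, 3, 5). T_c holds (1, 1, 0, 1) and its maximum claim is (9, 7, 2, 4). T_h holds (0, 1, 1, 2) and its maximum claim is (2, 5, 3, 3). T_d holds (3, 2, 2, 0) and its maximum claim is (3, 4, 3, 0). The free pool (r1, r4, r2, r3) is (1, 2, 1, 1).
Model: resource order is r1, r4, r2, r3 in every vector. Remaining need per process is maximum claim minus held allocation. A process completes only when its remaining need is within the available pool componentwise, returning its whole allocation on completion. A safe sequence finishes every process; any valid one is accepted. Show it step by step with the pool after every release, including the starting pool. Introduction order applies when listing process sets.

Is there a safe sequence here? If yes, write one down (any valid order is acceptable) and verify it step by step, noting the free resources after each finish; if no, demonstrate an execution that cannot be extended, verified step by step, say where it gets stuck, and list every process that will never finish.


UNSAFE — no complete ordering exists.
Key observation: no order helps: past T_d, T_h, the free pool tops out at (4, 5, 4, 3), below what each blocked process needs in r4.
The run T_d, T_h cannot be extended any further. Step-by-step check:
  pool = (1, 2, 1, 1)
  T_d needs (0, 2, 1, 0) <= (1, 2, 1, 1) -> finishes; pool += (3, 2, 2, 0) = (4, 4, 3, 1)
  T_h needs (2, 4, 2, 1) <= (4, 4, 3, 1) -> finishes; pool += (0, 1, 1, 2) = (4, 5, 4, 3)
  T_i still needs (1, 6, 4, 5) but only (4, 5, 4, 3) is free — short on r4 and r3
  T_f still needs (3, 7, 2, 3) but only (4, 5, 4, 3) is free — short on r4
  T_c still needs (8, 6, 2, 3) but only (4, 5, 4, 3) is free — short on r1 and r4
Processes that can never finish: T_i, T_f and T_c.


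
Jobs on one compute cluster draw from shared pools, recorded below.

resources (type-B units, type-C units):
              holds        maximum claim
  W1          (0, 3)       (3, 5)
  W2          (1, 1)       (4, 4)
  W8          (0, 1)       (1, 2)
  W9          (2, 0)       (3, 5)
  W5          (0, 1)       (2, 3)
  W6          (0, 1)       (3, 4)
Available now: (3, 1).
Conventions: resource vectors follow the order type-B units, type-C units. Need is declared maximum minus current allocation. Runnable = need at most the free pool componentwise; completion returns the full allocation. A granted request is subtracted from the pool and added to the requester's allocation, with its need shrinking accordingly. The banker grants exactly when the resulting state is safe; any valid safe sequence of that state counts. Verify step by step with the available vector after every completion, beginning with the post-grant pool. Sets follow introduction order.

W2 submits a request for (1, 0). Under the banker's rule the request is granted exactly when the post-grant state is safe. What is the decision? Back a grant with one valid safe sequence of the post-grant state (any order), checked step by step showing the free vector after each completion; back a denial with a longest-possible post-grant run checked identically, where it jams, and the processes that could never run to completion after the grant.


GRANT — the state after the grant stays safe, e.g. via W8, W5, W2, W6, W9, W1.
Key observation: the grant leaves (2, 1) free — enough for W8, whose release restarts the cascade.
Step-by-step check of the post-grant state:
  pool = (2, 1)
  run W8 (needs (1, 1), free (2, 1)); after release of (0, 1) the pool is (2, 2)
  run W5 (needs (2, 2), free (2, 2)); after release of (0, 1) the pool is (2, 3)
  run W2 (needs (2, 3), free (2, 3)); after release of (2, 1) the pool is (4, 4)
  run W6 (needs (3, 3), free (4, 4)); after release of (0, 1) the pool is (4, 5)
  run W9 (needs (1, 5), free (4, 5)); after release of (2, 0) the pool is (6, 5)
  run W1 (needs (3, 2), free (6, 5)); after release of (0, 3) the pool is (6, 8)
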